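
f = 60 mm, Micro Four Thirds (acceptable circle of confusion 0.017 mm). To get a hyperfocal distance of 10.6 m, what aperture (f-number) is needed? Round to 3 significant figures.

Rearrange H = f²/(N·c) + f for N: N = f² / ((H − f)·c).
N = 60² / ((10600 − 60) × 0.017) = 3600 / 179.2 ≈ 20.1.

f/20.1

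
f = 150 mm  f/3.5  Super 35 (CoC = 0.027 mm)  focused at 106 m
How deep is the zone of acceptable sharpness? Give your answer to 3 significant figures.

Hyperfocal distance H = f²/(N·c) + f = 150²/(3.5 × 0.027) + 150 = 22500/0.0945 + 150 ≈ 238245.2 mm ≈ 238.2 m.
Near limit Dn = s·(H − f)/(H + s − 2f) = 106000 × (238245.2 − 150) / (238245.2 + 106000 − 2 × 150) = 106000 × 238095.2 / 343945.2 ≈ 73378 mm.
Far limit Df = s·(H − f)/(H − s) = 106000 × (238245.2 − 150) / (238245.2 − 106000) = 106000 × 238095.2 / 132245.2 ≈ 190843 mm.
Depth of field = Df − Dn = 190843 − 73378 ≈ 117465 mm ≈ 117 m.

117 m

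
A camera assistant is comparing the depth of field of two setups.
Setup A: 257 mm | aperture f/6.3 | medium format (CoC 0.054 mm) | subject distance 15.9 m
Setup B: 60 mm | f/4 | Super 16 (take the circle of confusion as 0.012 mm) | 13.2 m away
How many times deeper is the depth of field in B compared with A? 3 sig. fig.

1.85

Setup A: H = 257²/(6.3×0.054) + 257 ≈ 194404.6 mm; DoF = Df − Dn = 17293.4 − 14714.4 ≈ 2579.0 mm.
Setup B: H = 60²/(4×0.012) + 60 ≈ 75060.0 mm; DoF = Df − Dn = 16003.9 − 11232.1 ≈ 4771.8 mm.
Ratio = 4771.8 / 2579.0 ≈ 1.85.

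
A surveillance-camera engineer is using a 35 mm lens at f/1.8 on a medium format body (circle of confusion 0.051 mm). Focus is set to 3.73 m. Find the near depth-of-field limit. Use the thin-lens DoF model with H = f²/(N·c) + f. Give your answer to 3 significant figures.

Hyperfocal distance H = f²/(N·c) + f = 35²/(1.8 × 0.051) + 35 = 1225/0.0918 + 35 ≈ 13379.2 mm ≈ 13.38 m.
Near limit Dn = s·(H − f)/(H + s − 2f) = 3730 × (13379.2 − 35) / (13379.2 + 3730 − 2 × 35) = 3730 × 13344.2 / 17039.2 ≈ 2921.1 mm ≈ 2.92 m.

2.92 m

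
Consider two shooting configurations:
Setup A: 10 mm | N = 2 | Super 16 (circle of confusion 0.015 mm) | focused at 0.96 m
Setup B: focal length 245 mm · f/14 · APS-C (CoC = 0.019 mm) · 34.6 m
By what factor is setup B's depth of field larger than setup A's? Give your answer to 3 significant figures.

Setup A: H = 10²/(2×0.015) + 10 ≈ 3343.3 mm; DoF = Df − Dn = 1342.66 − 747.08 ≈ 595.58 mm.
Setup B: H = 245²/(14×0.019) + 245 ≈ 225902.9 mm; DoF = Df − Dn = 40814 − 30028 ≈ 10786 mm.
Ratio = 10786 / 595.58 ≈ 18.1.

18.1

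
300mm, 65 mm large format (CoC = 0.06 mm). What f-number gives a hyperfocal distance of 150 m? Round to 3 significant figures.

f/10

Rearrange H = f²/(N·c) + f for N: N = f² / ((H − f)·c).
N = 300² / ((150000 − 300) × 0.06) = 90000 / 8982 ≈ 10.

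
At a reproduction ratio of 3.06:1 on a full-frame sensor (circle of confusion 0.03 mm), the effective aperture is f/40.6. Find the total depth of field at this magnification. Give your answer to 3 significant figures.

At magnification m, DoF ≈ 2·N_eff·c/m² = 2 × 40.6 × 0.03 / 3.06² = 2.436 / 9.364 ≈ 0.26 mm.

0.260 mm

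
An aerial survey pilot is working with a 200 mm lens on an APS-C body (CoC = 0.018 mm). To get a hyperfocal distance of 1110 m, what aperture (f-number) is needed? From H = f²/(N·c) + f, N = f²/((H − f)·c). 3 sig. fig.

Rearrange H = f²/(N·c) + f for N: N = f² / ((H − f)·c).
N = 200² / ((1110000 − 200) × 0.018) = 40000 / 19976 ≈ 2.00.

f/2.00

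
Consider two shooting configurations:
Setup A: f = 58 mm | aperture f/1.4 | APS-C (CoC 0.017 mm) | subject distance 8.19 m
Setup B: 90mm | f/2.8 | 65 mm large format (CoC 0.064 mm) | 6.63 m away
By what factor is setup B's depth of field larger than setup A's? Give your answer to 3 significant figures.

Setup A: H = 58²/(1.4×0.017) + 58 ≈ 141402.5 mm; DoF = Df − Dn = 8689.96 − 7744.44 ≈ 945.52 mm.
Setup B: H = 90²/(2.8×0.064) + 90 ≈ 45290.9 mm; DoF = Df − Dn = 7751.6 − 5792.0 ≈ 1959.6 mm.
Ratio = 1959.6 / 945.52 ≈ 2.07.

2.07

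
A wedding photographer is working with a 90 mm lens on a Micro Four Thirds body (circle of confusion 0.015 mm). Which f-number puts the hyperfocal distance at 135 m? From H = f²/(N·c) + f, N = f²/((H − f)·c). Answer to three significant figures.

Rearrange H = f²/(N·c) + f for N: N = f² / ((H − f)·c).
N = 90² / ((135000 − 90) × 0.015) = 8100 / 2024 ≈ 4.

f/4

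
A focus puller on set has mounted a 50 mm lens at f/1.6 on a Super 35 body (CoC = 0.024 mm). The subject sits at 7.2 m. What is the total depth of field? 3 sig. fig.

1.60 m

Hyperfocal distance H = f²/(N·c) + f = 50²/(1.6 × 0.024) + 50 = 2500/0.0384 + 50 ≈ 65154.2 mm ≈ 65.15 m.
Near limit Dn = s·(H − f)/(H + s − 2f) = 7200 × (65154.2 − 50) / (65154.2 + 7200 − 2 × 50) = 7200 × 65104.2 / 72254.2 ≈ 6487.5 mm.
Far limit Df = s·(H − f)/(H − s) = 7200 × (65154.2 − 50) / (65154.2 − 7200) = 7200 × 65104.2 / 57954.2 ≈ 8088.3 mm.
Depth of field = Df − Dn = 8088.3 − 6487.5 ≈ 1600.8 mm ≈ 1.60 m.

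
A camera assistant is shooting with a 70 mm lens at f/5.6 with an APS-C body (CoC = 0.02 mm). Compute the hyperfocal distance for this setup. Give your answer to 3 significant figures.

43.8 m

Hyperfocal distance H = f²/(N·c) + f = 70²/(5.6 × 0.02) + 70 = 4900/0.112 + 70 ≈ 43820.0 mm ≈ 43.8 m.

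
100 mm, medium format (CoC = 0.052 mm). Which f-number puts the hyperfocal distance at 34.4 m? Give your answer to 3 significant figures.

f/5.61

Rearrange H = f²/(N·c) + f for N: N = f² / ((H − f)·c).
N = 100² / ((34400 − 100) × 0.052) = 10000 / 1784 ≈ 5.61.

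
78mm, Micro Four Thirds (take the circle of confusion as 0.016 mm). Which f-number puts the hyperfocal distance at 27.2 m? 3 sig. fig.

Rearrange H = f²/(N·c) + f for N: N = f² / ((H − f)·c).
N = 78² / ((27200 − 78) × 0.016) = 6084 / 434.0 ≈ 14.

f/14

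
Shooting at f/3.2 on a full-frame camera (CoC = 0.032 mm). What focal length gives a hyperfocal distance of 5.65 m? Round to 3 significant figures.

24.0 mm

From H = f²/(N·c) + f, with f ≪ H: f ≈ √(H·N·c) = √(5650 × 3.2 × 0.032) = √578.56 ≈ 24.05 mm.
Exact: f² + N·c·f − N·c·H = 0 ⇒ f = (−N·c + √((N·c)² + 4·N·c·H))/2 = (−0.1024 + √2314.3)/2 ≈ 24.002 mm ≈ 24.0 mm.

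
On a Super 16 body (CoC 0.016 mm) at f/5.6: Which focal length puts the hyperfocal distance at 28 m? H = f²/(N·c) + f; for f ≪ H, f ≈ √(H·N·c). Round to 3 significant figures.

From H = f²/(N·c) + f, with f ≪ H: f ≈ √(H·N·c) = √(28000 × 5.6 × 0.016) = √2508.8 ≈ 50.09 mm.
Exact: f² + N·c·f − N·c·H = 0 ⇒ f = (−N·c + √((N·c)² + 4·N·c·H))/2 = (−0.0896 + √10035)/2 ≈ 50.043 mm ≈ 50.0 mm.

50.0 mm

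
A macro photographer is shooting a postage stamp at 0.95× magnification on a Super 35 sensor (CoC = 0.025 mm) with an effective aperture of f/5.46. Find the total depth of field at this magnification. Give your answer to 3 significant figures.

At magnification m, DoF ≈ 2·N_eff·c/m² = 2 × 5.46 × 0.025 / 0.95² = 0.273 / 0.9025 ≈ 0.302 mm.

0.302 mm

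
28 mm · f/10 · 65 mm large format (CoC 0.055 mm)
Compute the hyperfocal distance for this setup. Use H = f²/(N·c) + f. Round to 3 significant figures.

Hyperfocal distance H = f²/(N·c) + f = 28²/(10 × 0.055) + 28 = 784/0.55 + 28 ≈ 1453.5 mm ≈ 1.45 m.

1.45 m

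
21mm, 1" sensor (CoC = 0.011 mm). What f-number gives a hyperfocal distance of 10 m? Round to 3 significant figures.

f/4.02

Rearrange H = f²/(N·c) + f for N: N = f² / ((H − f)·c).
N = 21² / ((10000 − 21) × 0.011) = 441 / 109.8 ≈ 4.02.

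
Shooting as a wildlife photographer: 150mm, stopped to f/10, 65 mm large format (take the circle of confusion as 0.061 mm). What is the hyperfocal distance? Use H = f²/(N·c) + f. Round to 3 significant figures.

37.0 m

Hyperfocal distance H = f²/(N·c) + f = 150²/(10 × 0.061) + 150 = 22500/0.61 + 150 ≈ 37035.2 mm ≈ 37.0 m.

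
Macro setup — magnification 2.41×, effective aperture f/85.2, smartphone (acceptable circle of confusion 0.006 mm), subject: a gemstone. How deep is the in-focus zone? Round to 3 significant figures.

At magnification m, DoF ≈ 2·N_eff·c/m² = 2 × 85.2 × 0.006 / 2.41² = 1.022 / 5.808 ≈ 0.176 mm.

0.176 mm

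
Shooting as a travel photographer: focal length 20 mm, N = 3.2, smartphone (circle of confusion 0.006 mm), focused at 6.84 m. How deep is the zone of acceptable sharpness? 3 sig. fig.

5.02 m

Hyperfocal distance H = f²/(N·c) + f = 20²/(3.2 × 0.006) + 20 = 400/0.0192 + 20 ≈ 20853.3 mm ≈ 20.85 m.
Near limit Dn = s·(H − f)/(H + s − 2f) = 6840 × (20853.3 − 20) / (20853.3 + 6840 − 2 × 20) = 6840 × 20833.3 / 27653.3 ≈ 5153.1 mm.
Far limit Df = s·(H − f)/(H − s) = 6840 × (20853.3 − 20) / (20853.3 − 6840) = 6840 × 20833.3 / 14013.3 ≈ 10168.9 mm.
Depth of field = Df − Dn = 10168.9 − 5153.1 ≈ 5015.8 mm ≈ 5.02 m.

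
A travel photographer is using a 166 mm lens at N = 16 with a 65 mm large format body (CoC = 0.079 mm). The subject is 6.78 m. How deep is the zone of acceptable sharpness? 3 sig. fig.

Hyperfocal distance H = f²/(N·c) + f = 166²/(16 × 0.079) + 166 = 27556/1.264 + 166 ≈ 21966.6 mm ≈ 21.97 m.
Near limit Dn = s·(H − f)/(H + s − 2f) = 6780 × (21966.6 − 166) / (21966.6 + 6780 − 2 × 166) = 6780 × 21800.6 / 28414.6 ≈ 5201.8 mm.
Far limit Df = s·(H − f)/(H − s) = 6780 × (21966.6 − 166) / (21966.6 − 6780) = 6780 × 21800.6 / 15186.6 ≈ 9732.8 mm.
Depth of field = Df − Dn = 9732.8 − 5201.8 ≈ 4531.0 mm ≈ 4.53 m.

4.53 m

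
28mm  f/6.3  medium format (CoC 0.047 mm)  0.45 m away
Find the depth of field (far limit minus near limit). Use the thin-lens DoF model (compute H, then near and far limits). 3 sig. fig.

147 mm

Hyperfocal distance H = f²/(N·c) + f = 28²/(6.3 × 0.047) + 28 = 784/0.2961 + 28 ≈ 2675.8 mm ≈ 2.676 m.
Near limit Dn = s·(H − f)/(H + s − 2f) = 450 × (2675.8 − 28) / (2675.8 + 450 − 2 × 28) = 450 × 2647.8 / 3069.8 ≈ 388.14 mm.
Far limit Df = s·(H − f)/(H − s) = 450 × (2675.8 − 28) / (2675.8 − 450) = 450 × 2647.8 / 2225.8 ≈ 535.32 mm.
Depth of field = Df − Dn = 535.32 − 388.14 ≈ 147.18 mm.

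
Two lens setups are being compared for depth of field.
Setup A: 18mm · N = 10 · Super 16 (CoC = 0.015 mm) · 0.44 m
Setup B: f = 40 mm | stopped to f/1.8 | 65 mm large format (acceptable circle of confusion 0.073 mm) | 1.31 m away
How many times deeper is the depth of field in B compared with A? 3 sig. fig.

Setup A: H = 18²/(10×0.015) + 18 ≈ 2178.0 mm; DoF = Df − Dn = 546.84 − 368.09 ≈ 178.75 mm.
Setup B: H = 40²/(1.8×0.073) + 40 ≈ 12216.6 mm; DoF = Df − Dn = 1462.54 − 1186.27 ≈ 276.27 mm.
Ratio = 276.27 / 178.75 ≈ 1.55.

1.55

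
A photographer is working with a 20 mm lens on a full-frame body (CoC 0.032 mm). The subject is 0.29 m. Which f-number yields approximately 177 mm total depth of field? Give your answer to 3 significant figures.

f/13

Write h = H − f = f²/(N·c). The thin-lens limits are Dn = s·h/(h + (s−f)) and Df = s·h/(h − (s−f)), so DoF = Df − Dn = 2·s·(s−f)·h / (h² − (s−f)²).
That is a quadratic in h: DoF·h² − 2·s·(s−f)·h − DoF·(s−f)² = 0 ⇒ h = (s−f)·(s + √(s² + DoF²)) / DoF = 270 × (290 + √(290² + 177²)) / 177 = 270 × (290 + 339.748) / 177 ≈ 960.63 mm.
Then N = f²/(c·h) = 20² / (0.032 × 960.63) = 400 / 30.740 ≈ 13.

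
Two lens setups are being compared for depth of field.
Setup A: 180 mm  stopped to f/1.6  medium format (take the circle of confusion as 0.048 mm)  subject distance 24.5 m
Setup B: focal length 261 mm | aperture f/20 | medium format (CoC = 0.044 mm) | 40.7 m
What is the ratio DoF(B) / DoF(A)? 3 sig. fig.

Setup A: H = 180²/(1.6×0.048) + 180 ≈ 422055.0 mm; DoF = Df − Dn = 25998.8 − 23164.6 ≈ 2834.2 mm.
Setup B: H = 261²/(20×0.044) + 261 ≈ 77671.2 mm; DoF = Df − Dn = 85218 − 26734 ≈ 58484 mm.
Ratio = 58484 / 2834.2 ≈ 20.6.

20.6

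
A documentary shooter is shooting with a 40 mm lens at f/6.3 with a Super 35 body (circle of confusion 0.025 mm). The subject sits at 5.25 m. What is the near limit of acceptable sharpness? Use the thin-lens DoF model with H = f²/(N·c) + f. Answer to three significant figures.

3.47 m

Hyperfocal distance H = f²/(N·c) + f = 40²/(6.3 × 0.025) + 40 = 1600/0.1575 + 40 ≈ 10198.7 mm ≈ 10.20 m.
Near limit Dn = s·(H − f)/(H + s − 2f) = 5250 × (10198.7 − 40) / (10198.7 + 5250 − 2 × 40) = 5250 × 10158.7 / 15368.7 ≈ 3470.2 mm ≈ 3.47 m.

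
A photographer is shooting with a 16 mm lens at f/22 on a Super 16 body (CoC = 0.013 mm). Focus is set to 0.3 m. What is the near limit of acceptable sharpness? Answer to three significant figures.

228 mm

Hyperfocal distance H = f²/(N·c) + f = 16²/(22 × 0.013) + 16 = 256/0.286 + 16 ≈ 911.1 mm ≈ 0.911 m.
Near limit Dn = s·(H − f)/(H + s − 2f) = 300 × (911.1 − 16) / (911.1 + 300 − 2 × 16) = 300 × 895.1 / 1179.1 ≈ 227.74 mm.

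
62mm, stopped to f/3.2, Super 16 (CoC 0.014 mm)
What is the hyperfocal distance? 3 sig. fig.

85.9 m

Hyperfocal distance H = f²/(N·c) + f = 62²/(3.2 × 0.014) + 62 = 3844/0.0448 + 62 ≈ 85865.6 mm ≈ 85.9 m.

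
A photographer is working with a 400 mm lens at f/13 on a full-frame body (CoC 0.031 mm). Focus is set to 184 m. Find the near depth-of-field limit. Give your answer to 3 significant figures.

126 m

Hyperfocal distance H = f²/(N·c) + f = 400²/(13 × 0.031) + 400 = 160000/0.403 + 400 ≈ 397422.3 mm ≈ 397.4 m.
Near limit Dn = s·(H − f)/(H + s − 2f) = 184000 × (397422.3 − 400) / (397422.3 + 184000 − 2 × 400) = 184000 × 397022.3 / 580622.3 ≈ 125817 mm ≈ 126 m.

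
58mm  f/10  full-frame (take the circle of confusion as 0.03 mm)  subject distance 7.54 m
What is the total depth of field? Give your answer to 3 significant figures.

Hyperfocal distance H = f²/(N·c) + f = 58²/(10 × 0.03) + 58 = 3364/0.3 + 58 ≈ 11271.3 mm ≈ 11.27 m.
Near limit Dn = s·(H − f)/(H + s − 2f) = 7540 × (11271.3 − 58) / (11271.3 + 7540 − 2 × 58) = 7540 × 11213.3 / 18695.3 ≈ 4522 mm.
Far limit Df = s·(H − f)/(H − s) = 7540 × (11271.3 − 58) / (11271.3 − 7540) = 7540 × 11213.3 / 3731.3 ≈ 22659 mm.
Depth of field = Df − Dn = 22659 − 4522 ≈ 18137 mm ≈ 18.1 m.

18.1 m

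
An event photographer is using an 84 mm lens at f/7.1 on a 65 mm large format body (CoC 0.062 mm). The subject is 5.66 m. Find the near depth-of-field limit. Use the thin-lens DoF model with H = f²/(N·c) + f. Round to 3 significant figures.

4.20 m

Hyperfocal distance H = f²/(N·c) + f = 84²/(7.1 × 0.062) + 84 = 7056/0.4402 + 84 ≈ 16113.1 mm ≈ 16.11 m.
Near limit Dn = s·(H − f)/(H + s − 2f) = 5660 × (16113.1 − 84) / (16113.1 + 5660 − 2 × 84) = 5660 × 16029.1 / 21605.1 ≈ 4199.2 mm ≈ 4.20 m.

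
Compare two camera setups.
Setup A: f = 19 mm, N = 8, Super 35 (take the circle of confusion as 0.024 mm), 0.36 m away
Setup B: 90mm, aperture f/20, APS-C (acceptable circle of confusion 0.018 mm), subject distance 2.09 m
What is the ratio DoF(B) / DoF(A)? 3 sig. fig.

Setup A: H = 19²/(8×0.024) + 19 ≈ 1899.2 mm; DoF = Df − Dn = 439.76 − 304.73 ≈ 135.03 mm.
Setup B: H = 90²/(20×0.018) + 90 ≈ 22590.0 mm; DoF = Df − Dn = 2293.90 − 1919.39 ≈ 374.51 mm.
Ratio = 374.51 / 135.03 ≈ 2.77.

2.77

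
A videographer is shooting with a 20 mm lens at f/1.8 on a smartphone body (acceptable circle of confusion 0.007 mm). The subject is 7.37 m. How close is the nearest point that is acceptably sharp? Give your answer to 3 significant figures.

5.98 m

Hyperfocal distance H = f²/(N·c) + f = 20²/(1.8 × 0.007) + 20 = 400/0.0126 + 20 ≈ 31766.0 mm ≈ 31.77 m.
Near limit Dn = s·(H − f)/(H + s − 2f) = 7370 × (31766.0 − 20) / (31766.0 + 7370 − 2 × 20) = 7370 × 31746.0 / 39096.0 ≈ 5984.5 mm ≈ 5.98 m.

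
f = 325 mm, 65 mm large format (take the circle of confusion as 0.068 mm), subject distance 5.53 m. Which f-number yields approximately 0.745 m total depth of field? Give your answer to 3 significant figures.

Write h = H − f = f²/(N·c). The thin-lens limits are Dn = s·h/(h + (s−f)) and Df = s·h/(h − (s−f)), so DoF = Df − Dn = 2·s·(s−f)·h / (h² − (s−f)²).
That is a quadratic in h: DoF·h² − 2·s·(s−f)·h − DoF·(s−f)² = 0 ⇒ h = (s−f)·(s + √(s² + DoF²)) / DoF = 5205 × (5530 + √(5530² + 745²)) / 745 = 5205 × (5530 + 5579.96) / 745 ≈ 77621 mm.
Then N = f²/(c·h) = 325² / (0.068 × 77621) = 105625 / 5278.2 ≈ 20.

f/20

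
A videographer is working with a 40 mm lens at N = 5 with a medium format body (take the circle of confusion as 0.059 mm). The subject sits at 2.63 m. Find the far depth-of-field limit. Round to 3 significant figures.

Hyperfocal distance H = f²/(N·c) + f = 40²/(5 × 0.059) + 40 = 1600/0.295 + 40 ≈ 5463.7 mm ≈ 5.464 m.
Far limit Df = s·(H − f)/(H − s) = 2630 × (5463.7 − 40) / (5463.7 − 2630) = 2630 × 5423.7 / 2833.7 ≈ 5033.8 mm ≈ 5.03 m.

5.03 m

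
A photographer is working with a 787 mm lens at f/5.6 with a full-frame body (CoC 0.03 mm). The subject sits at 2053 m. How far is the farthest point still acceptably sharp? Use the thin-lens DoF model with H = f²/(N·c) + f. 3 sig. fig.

Hyperfocal distance H = f²/(N·c) + f = 787²/(5.6 × 0.03) + 787 = 619369/0.168 + 787 ≈ 3687507.2 mm ≈ 3688 m.
Far limit Df = s·(H − f)/(H − s) = 2053000 × (3687507.2 − 787) / (3687507.2 − 2053000) = 2053000 × 3686720.2 / 1634507.2 ≈ 4630653 mm ≈ 4630 m.

4630 m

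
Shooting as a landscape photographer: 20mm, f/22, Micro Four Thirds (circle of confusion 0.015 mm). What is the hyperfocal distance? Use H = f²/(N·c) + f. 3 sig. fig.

1.23 m

Hyperfocal distance H = f²/(N·c) + f = 20²/(22 × 0.015) + 20 = 400/0.33 + 20 ≈ 1232.1 mm ≈ 1.23 m.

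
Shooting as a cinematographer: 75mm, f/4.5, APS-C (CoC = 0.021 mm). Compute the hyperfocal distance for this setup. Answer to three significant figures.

59.6 m

Hyperfocal distance H = f²/(N·c) + f = 75²/(4.5 × 0.021) + 75 = 5625/0.0945 + 75 ≈ 59598.8 mm ≈ 59.6 m.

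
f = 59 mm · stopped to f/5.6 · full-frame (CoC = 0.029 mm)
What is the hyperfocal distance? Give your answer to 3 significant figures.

Hyperfocal distance H = f²/(N·c) + f = 59²/(5.6 × 0.029) + 59 = 3481/0.1624 + 59 ≈ 21493.7 mm ≈ 21.5 m.

21.5 m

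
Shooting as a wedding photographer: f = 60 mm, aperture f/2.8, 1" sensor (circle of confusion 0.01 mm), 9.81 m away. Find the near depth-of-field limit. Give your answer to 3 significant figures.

Hyperfocal distance H = f²/(N·c) + f = 60²/(2.8 × 0.01) + 60 = 3600/0.028 + 60 ≈ 128631.4 mm ≈ 128.6 m.
Near limit Dn = s·(H − f)/(H + s − 2f) = 9810 × (128631.4 − 60) / (128631.4 + 9810 − 2 × 60) = 9810 × 128571.4 / 138321.4 ≈ 9118.5 mm ≈ 9.12 m.

9.12 m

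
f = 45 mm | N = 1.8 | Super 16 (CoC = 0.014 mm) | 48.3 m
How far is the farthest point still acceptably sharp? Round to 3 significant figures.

Hyperfocal distance H = f²/(N·c) + f = 45²/(1.8 × 0.014) + 45 = 2025/0.0252 + 45 ≈ 80402.1 mm ≈ 80.40 m.
Far limit Df = s·(H − f)/(H − s) = 48300 × (80402.1 − 45) / (80402.1 − 48300) = 48300 × 80357.1 / 32102.1 ≈ 120903 mm ≈ 121 m.

121 m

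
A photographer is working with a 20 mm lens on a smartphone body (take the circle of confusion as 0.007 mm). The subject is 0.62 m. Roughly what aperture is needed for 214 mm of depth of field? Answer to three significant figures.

Write h = H − f = f²/(N·c). The thin-lens limits are Dn = s·h/(h + (s−f)) and Df = s·h/(h − (s−f)), so DoF = Df − Dn = 2·s·(s−f)·h / (h² − (s−f)²).
That is a quadratic in h: DoF·h² − 2·s·(s−f)·h − DoF·(s−f)² = 0 ⇒ h = (s−f)·(s + √(s² + DoF²)) / DoF = 600 × (620 + √(620² + 214²)) / 214 = 600 × (620 + 655.893) / 214 ≈ 3577.3 mm.
Then N = f²/(c·h) = 20² / (0.007 × 3577.3) = 400 / 25.041 ≈ 16.

f/16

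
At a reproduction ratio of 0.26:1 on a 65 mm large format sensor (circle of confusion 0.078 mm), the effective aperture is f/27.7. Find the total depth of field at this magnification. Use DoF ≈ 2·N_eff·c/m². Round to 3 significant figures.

63.9 mm

At magnification m, DoF ≈ 2·N_eff·c/m² = 2 × 27.7 × 0.078 / 0.26² = 4.321 / 0.0676 ≈ 63.9 mm.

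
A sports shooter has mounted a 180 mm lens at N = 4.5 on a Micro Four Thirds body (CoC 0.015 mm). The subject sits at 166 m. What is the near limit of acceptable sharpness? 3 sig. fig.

Hyperfocal distance H = f²/(N·c) + f = 180²/(4.5 × 0.015) + 180 = 32400/0.0675 + 180 ≈ 480180.0 mm ≈ 480.2 m.
Near limit Dn = s·(H − f)/(H + s − 2f) = 166000 × (480180.0 − 180) / (480180.0 + 166000 − 2 × 180) = 166000 × 480000.0 / 645820.0 ≈ 123378 mm ≈ 123 m.

123 m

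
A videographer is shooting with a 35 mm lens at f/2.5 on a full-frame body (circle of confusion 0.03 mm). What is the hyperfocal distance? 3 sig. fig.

16.4 m

Hyperfocal distance H = f²/(N·c) + f = 35²/(2.5 × 0.03) + 35 = 1225/0.075 + 35 ≈ 16368.3 mm ≈ 16.4 m.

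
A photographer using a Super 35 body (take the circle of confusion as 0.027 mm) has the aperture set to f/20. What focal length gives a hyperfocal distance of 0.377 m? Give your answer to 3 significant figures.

From H = f²/(N·c) + f, with f ≪ H: f ≈ √(H·N·c) = √(377 × 20 × 0.027) = √203.58 ≈ 14.27 mm.
Exact: f² + N·c·f − N·c·H = 0 ⇒ f = (−N·c + √((N·c)² + 4·N·c·H))/2 = (−0.54 + √814.61)/2 ≈ 14.001 mm ≈ 14.0 mm.

14.0 mm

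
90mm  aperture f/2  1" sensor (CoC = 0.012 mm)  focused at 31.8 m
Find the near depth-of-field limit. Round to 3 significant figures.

Hyperfocal distance H = f²/(N·c) + f = 90²/(2 × 0.012) + 90 = 8100/0.024 + 90 ≈ 337590.0 mm ≈ 337.6 m.
Near limit Dn = s·(H − f)/(H + s − 2f) = 31800 × (337590.0 − 90) / (337590.0 + 31800 − 2 × 90) = 31800 × 337500.0 / 369210.0 ≈ 29069 mm ≈ 29.1 m.

29.1 m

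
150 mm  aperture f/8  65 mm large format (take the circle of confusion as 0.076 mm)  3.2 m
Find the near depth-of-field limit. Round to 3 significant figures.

2.96 m

Hyperfocal distance H = f²/(N·c) + f = 150²/(8 × 0.076) + 150 = 22500/0.608 + 150 ≈ 37156.6 mm ≈ 37.16 m.
Near limit Dn = s·(H − f)/(H + s − 2f) = 3200 × (37156.6 − 150) / (37156.6 + 3200 − 2 × 150) = 3200 × 37006.6 / 40056.6 ≈ 2956.3 mm ≈ 2.96 m.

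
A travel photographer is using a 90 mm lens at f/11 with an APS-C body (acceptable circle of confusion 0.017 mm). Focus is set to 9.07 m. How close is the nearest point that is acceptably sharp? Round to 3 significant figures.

7.51 m

Hyperfocal distance H = f²/(N·c) + f = 90²/(11 × 0.017) + 90 = 8100/0.187 + 90 ≈ 43405.5 mm ≈ 43.41 m.
Near limit Dn = s·(H − f)/(H + s − 2f) = 9070 × (43405.5 − 90) / (43405.5 + 9070 − 2 × 90) = 9070 × 43315.5 / 52295.5 ≈ 7512.5 mm ≈ 7.51 m.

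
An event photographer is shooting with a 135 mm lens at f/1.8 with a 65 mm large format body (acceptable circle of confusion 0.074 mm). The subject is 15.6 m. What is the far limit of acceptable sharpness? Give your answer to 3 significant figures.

Hyperfocal distance H = f²/(N·c) + f = 135²/(1.8 × 0.074) + 135 = 18225/0.1332 + 135 ≈ 136959.3 mm ≈ 137.0 m.
Far limit Df = s·(H − f)/(H − s) = 15600 × (136959.3 − 135) / (136959.3 − 15600) = 15600 × 136824.3 / 121359.3 ≈ 17588 mm ≈ 17.6 m.

17.6 m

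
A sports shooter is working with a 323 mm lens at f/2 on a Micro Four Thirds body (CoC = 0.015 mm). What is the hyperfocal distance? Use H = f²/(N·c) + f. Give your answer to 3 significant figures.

Hyperfocal distance H = f²/(N·c) + f = 323²/(2 × 0.015) + 323 = 104329/0.03 + 323 ≈ 3477956.3 mm ≈ 3480 m.

3480 m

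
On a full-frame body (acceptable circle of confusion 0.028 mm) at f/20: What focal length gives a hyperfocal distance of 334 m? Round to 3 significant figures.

From H = f²/(N·c) + f, with f ≪ H: f ≈ √(H·N·c) = √(334000 × 20 × 0.028) = √187040 ≈ 432.5 mm.
Exact: f² + N·c·f − N·c·H = 0 ⇒ f = (−N·c + √((N·c)² + 4·N·c·H))/2 = (−0.56 + √748160)/2 ≈ 432.20 mm ≈ 432 mm.

432 mm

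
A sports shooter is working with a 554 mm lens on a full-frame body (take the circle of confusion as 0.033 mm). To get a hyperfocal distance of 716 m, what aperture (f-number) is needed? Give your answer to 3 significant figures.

Rearrange H = f²/(N·c) + f for N: N = f² / ((H − f)·c).
N = 554² / ((716000 − 554) × 0.033) = 306916 / 23610 ≈ 13.

f/13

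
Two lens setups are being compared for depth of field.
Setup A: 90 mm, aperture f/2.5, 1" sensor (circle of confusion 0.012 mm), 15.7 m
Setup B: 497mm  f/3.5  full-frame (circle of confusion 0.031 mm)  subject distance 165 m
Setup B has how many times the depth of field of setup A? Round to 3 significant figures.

13.2

Setup A: H = 90²/(2.5×0.012) + 90 ≈ 270090.0 mm; DoF = Df − Dn = 16663.4 − 14841.9 ≈ 1821.5 mm.
Setup B: H = 497²/(3.5×0.031) + 497 ≈ 2277077.6 mm; DoF = Df − Dn = 177851 − 153881 ≈ 23970 mm.
Ratio = 23970 / 1821.5 ≈ 13.2.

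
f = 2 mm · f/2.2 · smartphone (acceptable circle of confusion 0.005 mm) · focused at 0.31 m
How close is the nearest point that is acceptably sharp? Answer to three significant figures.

168 mm

Hyperfocal distance H = f²/(N·c) + f = 2²/(2.2 × 0.005) + 2 = 4/0.011 + 2 ≈ 365.6 mm ≈ 0.366 m.
Near limit Dn = s·(H − f)/(H + s − 2f) = 310 × (365.6 − 2) / (365.6 + 310 − 2 × 2) = 310 × 363.6 / 671.6 ≈ 167.84 mm.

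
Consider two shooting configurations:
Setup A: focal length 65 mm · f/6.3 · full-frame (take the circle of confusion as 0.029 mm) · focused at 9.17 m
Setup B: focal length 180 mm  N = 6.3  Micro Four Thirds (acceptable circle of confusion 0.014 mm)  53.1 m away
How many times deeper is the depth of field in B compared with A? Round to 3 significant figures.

Setup A: H = 65²/(6.3×0.029) + 65 ≈ 23190.3 mm; DoF = Df − Dn = 15125.1 − 6579.5 ≈ 8545.6 mm.
Setup B: H = 180²/(6.3×0.014) + 180 ≈ 367526.9 mm; DoF = Df − Dn = 62037 − 46414 ≈ 15623 mm.
Ratio = 15623 / 8545.6 ≈ 1.83.

1.83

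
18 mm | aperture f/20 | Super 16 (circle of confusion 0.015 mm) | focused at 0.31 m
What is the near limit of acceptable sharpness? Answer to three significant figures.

Hyperfocal distance H = f²/(N·c) + f = 18²/(20 × 0.015) + 18 = 324/0.3 + 18 ≈ 1098.0 mm ≈ 1.098 m.
Near limit Dn = s·(H − f)/(H + s − 2f) = 310 × (1098.0 − 18) / (1098.0 + 310 − 2 × 18) = 310 × 1080.0 / 1372.0 ≈ 244.02 mm.

244 mm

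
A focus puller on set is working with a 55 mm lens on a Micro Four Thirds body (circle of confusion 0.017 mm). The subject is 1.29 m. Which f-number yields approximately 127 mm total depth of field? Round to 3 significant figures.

Write h = H − f = f²/(N·c). The thin-lens limits are Dn = s·h/(h + (s−f)) and Df = s·h/(h − (s−f)), so DoF = Df − Dn = 2·s·(s−f)·h / (h² − (s−f)²).
That is a quadratic in h: DoF·h² − 2·s·(s−f)·h − DoF·(s−f)² = 0 ⇒ h = (s−f)·(s + √(s² + DoF²)) / DoF = 1235 × (1290 + √(1290² + 127²)) / 127 = 1235 × (1290 + 1296.24) / 127 ≈ 25150 mm.
Then N = f²/(c·h) = 55² / (0.017 × 25150) = 3025 / 427.54 ≈ 7.08.

f/7.08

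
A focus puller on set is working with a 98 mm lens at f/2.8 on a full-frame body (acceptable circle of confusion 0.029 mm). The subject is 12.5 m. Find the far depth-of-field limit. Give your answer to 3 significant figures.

Hyperfocal distance H = f²/(N·c) + f = 98²/(2.8 × 0.029) + 98 = 9604/0.0812 + 98 ≈ 118373.9 mm ≈ 118.4 m.
Far limit Df = s·(H − f)/(H − s) = 12500 × (118373.9 − 98) / (118373.9 − 12500) = 12500 × 118275.9 / 105873.9 ≈ 13964 mm ≈ 14.0 m.

14.0 m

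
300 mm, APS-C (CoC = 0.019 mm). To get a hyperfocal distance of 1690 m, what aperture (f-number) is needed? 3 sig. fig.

Rearrange H = f²/(N·c) + f for N: N = f² / ((H − f)·c).
N = 300² / ((1690000 − 300) × 0.019) = 90000 / 32104 ≈ 2.80.

f/2.80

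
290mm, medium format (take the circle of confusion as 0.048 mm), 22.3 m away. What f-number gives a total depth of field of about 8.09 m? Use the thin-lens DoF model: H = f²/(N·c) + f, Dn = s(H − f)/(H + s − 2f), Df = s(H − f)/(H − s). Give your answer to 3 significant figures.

Write h = H − f = f²/(N·c). The thin-lens limits are Dn = s·h/(h + (s−f)) and Df = s·h/(h − (s−f)), so DoF = Df − Dn = 2·s·(s−f)·h / (h² − (s−f)²).
That is a quadratic in h: DoF·h² − 2·s·(s−f)·h − DoF·(s−f)² = 0 ⇒ h = (s−f)·(s + √(s² + DoF²)) / DoF = 22010 × (22300 + √(22300² + 8090²)) / 8090 = 22010 × (22300 + 23722.1) / 8090 ≈ 125210 mm.
Then N = f²/(c·h) = 290² / (0.048 × 125210) = 84100 / 6010.1 ≈ 14.

f/14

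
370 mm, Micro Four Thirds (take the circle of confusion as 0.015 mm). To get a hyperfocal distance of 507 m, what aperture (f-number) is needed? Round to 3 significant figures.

f/18

Rearrange H = f²/(N·c) + f for N: N = f² / ((H − f)·c).
N = 370² / ((507000 − 370) × 0.015) = 136900 / 7599 ≈ 18.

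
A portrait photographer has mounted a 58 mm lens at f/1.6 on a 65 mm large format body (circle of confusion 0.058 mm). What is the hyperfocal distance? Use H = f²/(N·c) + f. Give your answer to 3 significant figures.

36.3 m

Hyperfocal distance H = f²/(N·c) + f = 58²/(1.6 × 0.058) + 58 = 3364/0.0928 + 58 ≈ 36308.0 mm ≈ 36.3 m.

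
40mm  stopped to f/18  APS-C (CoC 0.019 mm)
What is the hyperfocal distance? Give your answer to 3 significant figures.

Hyperfocal distance H = f²/(N·c) + f = 40²/(18 × 0.019) + 40 = 1600/0.342 + 40 ≈ 4718.4 mm ≈ 4.72 m.

4.72 m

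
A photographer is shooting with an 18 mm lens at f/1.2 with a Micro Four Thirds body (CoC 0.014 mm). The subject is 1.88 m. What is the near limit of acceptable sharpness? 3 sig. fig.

Hyperfocal distance H = f²/(N·c) + f = 18²/(1.2 × 0.014) + 18 = 324/0.0168 + 18 ≈ 19303.7 mm ≈ 19.30 m.
Near limit Dn = s·(H − f)/(H + s − 2f) = 1880 × (19303.7 − 18) / (19303.7 + 1880 − 2 × 18) = 1880 × 19285.7 / 21147.7 ≈ 1714.5 mm ≈ 1.71 m.

1.71 m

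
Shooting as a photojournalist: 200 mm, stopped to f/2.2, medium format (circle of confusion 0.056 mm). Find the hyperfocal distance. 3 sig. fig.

Hyperfocal distance H = f²/(N·c) + f = 200²/(2.2 × 0.056) + 200 = 40000/0.1232 + 200 ≈ 324875.3 mm ≈ 325 m.

325 m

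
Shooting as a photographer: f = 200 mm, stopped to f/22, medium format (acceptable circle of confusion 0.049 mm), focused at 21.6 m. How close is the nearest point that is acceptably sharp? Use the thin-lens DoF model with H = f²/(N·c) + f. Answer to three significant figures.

Hyperfocal distance H = f²/(N·c) + f = 200²/(22 × 0.049) + 200 = 40000/1.078 + 200 ≈ 37305.8 mm ≈ 37.31 m.
Near limit Dn = s·(H − f)/(H + s − 2f) = 21600 × (37305.8 − 200) / (37305.8 + 21600 − 2 × 200) = 21600 × 37105.8 / 58505.8 ≈ 13699 mm ≈ 13.7 m.

13.7 m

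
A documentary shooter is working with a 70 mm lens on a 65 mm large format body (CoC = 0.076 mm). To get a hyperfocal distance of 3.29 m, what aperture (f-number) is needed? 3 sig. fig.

f/20

Rearrange H = f²/(N·c) + f for N: N = f² / ((H − f)·c).
N = 70² / ((3290 − 70) × 0.076) = 4900 / 244.7 ≈ 20.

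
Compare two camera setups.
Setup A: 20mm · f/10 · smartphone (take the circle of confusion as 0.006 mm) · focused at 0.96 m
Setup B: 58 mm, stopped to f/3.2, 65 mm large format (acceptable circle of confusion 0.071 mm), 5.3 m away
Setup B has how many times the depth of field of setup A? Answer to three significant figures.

Setup A: H = 20²/(10×0.006) + 20 ≈ 6686.7 mm; DoF = Df − Dn = 1117.58 − 841.37 ≈ 276.21 mm.
Setup B: H = 58²/(3.2×0.071) + 58 ≈ 14864.3 mm; DoF = Df − Dn = 8204.8 − 3914.2 ≈ 4290.6 mm.
Ratio = 4290.6 / 276.21 ≈ 15.5.

15.5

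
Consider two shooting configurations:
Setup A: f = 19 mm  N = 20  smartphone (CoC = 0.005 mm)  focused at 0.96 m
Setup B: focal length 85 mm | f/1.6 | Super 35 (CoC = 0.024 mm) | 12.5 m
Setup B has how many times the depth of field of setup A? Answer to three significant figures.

Setup A: H = 19²/(20×0.005) + 19 ≈ 3629.0 mm; DoF = Df − Dn = 1298.46 − 761.50 ≈ 536.96 mm.
Setup B: H = 85²/(1.6×0.024) + 85 ≈ 188236.0 mm; DoF = Df − Dn = 13383.1 − 11726.3 ≈ 1656.8 mm.
Ratio = 1656.8 / 536.96 ≈ 3.09.

3.09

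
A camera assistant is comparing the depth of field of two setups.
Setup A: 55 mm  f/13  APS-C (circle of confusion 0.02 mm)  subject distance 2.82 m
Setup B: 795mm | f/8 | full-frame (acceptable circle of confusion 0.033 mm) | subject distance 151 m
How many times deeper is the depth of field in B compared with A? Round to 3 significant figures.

13.4

Setup A: H = 55²/(13×0.02) + 55 ≈ 11689.6 mm; DoF = Df − Dn = 3699.1 − 2278.5 ≈ 1420.6 mm.
Setup B: H = 795²/(8×0.033) + 795 ≈ 2394829.1 mm; DoF = Df − Dn = 161108 − 142085 ≈ 19023 mm.
Ratio = 19023 / 1420.6 ≈ 13.4.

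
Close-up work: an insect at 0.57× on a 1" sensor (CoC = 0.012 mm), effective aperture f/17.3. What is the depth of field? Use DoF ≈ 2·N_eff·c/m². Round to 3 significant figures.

1.28 mm

At magnification m, DoF ≈ 2·N_eff·c/m² = 2 × 17.3 × 0.012 / 0.57² = 0.4152 / 0.3249 ≈ 1.28 mm.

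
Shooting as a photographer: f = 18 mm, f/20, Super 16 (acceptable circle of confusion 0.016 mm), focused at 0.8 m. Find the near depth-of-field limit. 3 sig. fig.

Hyperfocal distance H = f²/(N·c) + f = 18²/(20 × 0.016) + 18 = 324/0.32 + 18 ≈ 1030.5 mm ≈ 1.030 m.
Near limit Dn = s·(H − f)/(H + s − 2f) = 800 × (1030.5 − 18) / (1030.5 + 800 − 2 × 18) = 800 × 1012.5 / 1794.5 ≈ 451.38 mm.

451 mm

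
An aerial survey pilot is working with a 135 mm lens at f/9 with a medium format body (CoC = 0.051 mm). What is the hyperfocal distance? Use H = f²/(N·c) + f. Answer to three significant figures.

39.8 m

Hyperfocal distance H = f²/(N·c) + f = 135²/(9 × 0.051) + 135 = 18225/0.459 + 135 ≈ 39840.9 mm ≈ 39.8 m.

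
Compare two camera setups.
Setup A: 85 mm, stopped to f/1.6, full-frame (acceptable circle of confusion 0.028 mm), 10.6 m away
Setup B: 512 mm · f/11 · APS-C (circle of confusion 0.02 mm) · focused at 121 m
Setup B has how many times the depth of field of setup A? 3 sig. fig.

Setup A: H = 85²/(1.6×0.028) + 85 ≈ 161357.3 mm; DoF = Df − Dn = 11339.3 − 9951.2 ≈ 1388.1 mm.
Setup B: H = 512²/(11×0.02) + 512 ≈ 1192075.6 mm; DoF = Df − Dn = 134612 − 109888 ≈ 24724 mm.
Ratio = 24724 / 1388.1 ≈ 17.8.

17.8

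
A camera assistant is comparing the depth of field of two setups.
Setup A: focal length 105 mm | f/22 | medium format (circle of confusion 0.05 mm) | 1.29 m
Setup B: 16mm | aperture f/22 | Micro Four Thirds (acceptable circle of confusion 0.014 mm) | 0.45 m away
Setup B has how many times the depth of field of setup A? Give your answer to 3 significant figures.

2.09

Setup A: H = 105²/(22×0.05) + 105 ≈ 10127.7 mm; DoF = Df − Dn = 1462.97 − 1153.61 ≈ 309.36 mm.
Setup B: H = 16²/(22×0.014) + 16 ≈ 847.2 mm; DoF = Df − Dn = 941.73 − 295.63 ≈ 646.10 mm.
Ratio = 646.10 / 309.36 ≈ 2.09.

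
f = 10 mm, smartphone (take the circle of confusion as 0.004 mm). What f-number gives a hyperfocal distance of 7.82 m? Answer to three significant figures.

Rearrange H = f²/(N·c) + f for N: N = f² / ((H − f)·c).
N = 10² / ((7820 − 10) × 0.004) = 100 / 31.24 ≈ 3.20.

f/3.20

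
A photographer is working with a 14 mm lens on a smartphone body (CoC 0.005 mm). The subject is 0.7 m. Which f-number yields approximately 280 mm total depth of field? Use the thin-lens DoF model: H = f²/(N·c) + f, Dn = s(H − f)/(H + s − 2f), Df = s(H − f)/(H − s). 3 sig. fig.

f/11

Write h = H − f = f²/(N·c). The thin-lens limits are Dn = s·h/(h + (s−f)) and Df = s·h/(h − (s−f)), so DoF = Df − Dn = 2·s·(s−f)·h / (h² − (s−f)²).
That is a quadratic in h: DoF·h² − 2·s·(s−f)·h − DoF·(s−f)² = 0 ⇒ h = (s−f)·(s + √(s² + DoF²)) / DoF = 686 × (700 + √(700² + 280²)) / 280 = 686 × (700 + 753.923) / 280 ≈ 3562.1 mm.
Then N = f²/(c·h) = 14² / (0.005 × 3562.1) = 196 / 17.811 ≈ 11.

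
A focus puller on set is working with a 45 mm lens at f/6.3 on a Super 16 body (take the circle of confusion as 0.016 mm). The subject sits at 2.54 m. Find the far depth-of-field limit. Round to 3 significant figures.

2.90 m

Hyperfocal distance H = f²/(N·c) + f = 45²/(6.3 × 0.016) + 45 = 2025/0.1008 + 45 ≈ 20134.3 mm ≈ 20.13 m.
Far limit Df = s·(H − f)/(H − s) = 2540 × (20134.3 − 45) / (20134.3 − 2540) = 2540 × 20089.3 / 17594.3 ≈ 2900.2 mm ≈ 2.90 m.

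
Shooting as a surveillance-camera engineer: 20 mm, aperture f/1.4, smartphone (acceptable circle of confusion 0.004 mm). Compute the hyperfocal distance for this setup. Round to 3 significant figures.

Hyperfocal distance H = f²/(N·c) + f = 20²/(1.4 × 0.004) + 20 = 400/0.0056 + 20 ≈ 71448.6 mm ≈ 71.4 m.

71.4 m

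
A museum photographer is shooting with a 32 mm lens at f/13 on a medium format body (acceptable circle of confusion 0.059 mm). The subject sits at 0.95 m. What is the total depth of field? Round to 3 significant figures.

Hyperfocal distance H = f²/(N·c) + f = 32²/(13 × 0.059) + 32 = 1024/0.767 + 32 ≈ 1367.1 mm ≈ 1.367 m.
Near limit Dn = s·(H − f)/(H + s − 2f) = 950 × (1367.1 − 32) / (1367.1 + 950 − 2 × 32) = 950 × 1335.1 / 2253.1 ≈ 562.9 mm.
Far limit Df = s·(H − f)/(H − s) = 950 × (1367.1 − 32) / (1367.1 − 950) = 950 × 1335.1 / 417.1 ≈ 3041.0 mm.
Depth of field = Df − Dn = 3041.0 − 562.9 ≈ 2478.1 mm ≈ 2.48 m.

2.48 m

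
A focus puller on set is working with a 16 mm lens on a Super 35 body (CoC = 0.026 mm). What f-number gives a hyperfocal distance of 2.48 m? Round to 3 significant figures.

Rearrange H = f²/(N·c) + f for N: N = f² / ((H − f)·c).
N = 16² / ((2480 − 16) × 0.026) = 256 / 64.06 ≈ 4.

f/4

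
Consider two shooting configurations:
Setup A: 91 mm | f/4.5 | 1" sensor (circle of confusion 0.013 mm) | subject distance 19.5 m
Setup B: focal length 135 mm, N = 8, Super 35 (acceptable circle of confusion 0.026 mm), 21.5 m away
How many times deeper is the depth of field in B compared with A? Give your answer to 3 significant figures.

Setup A: H = 91²/(4.5×0.013) + 91 ≈ 141646.6 mm; DoF = Df − Dn = 22598.5 − 17148.7 ≈ 5449.8 mm.
Setup B: H = 135²/(8×0.026) + 135 ≈ 87755.2 mm; DoF = Df − Dn = 28433 − 17285 ≈ 11148 mm.
Ratio = 11148 / 5449.8 ≈ 2.05.

2.05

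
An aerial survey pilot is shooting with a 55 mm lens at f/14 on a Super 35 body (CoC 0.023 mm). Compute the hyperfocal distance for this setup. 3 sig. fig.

9.45 m

Hyperfocal distance H = f²/(N·c) + f = 55²/(14 × 0.023) + 55 = 3025/0.322 + 55 ≈ 9449.4 mm ≈ 9.45 m.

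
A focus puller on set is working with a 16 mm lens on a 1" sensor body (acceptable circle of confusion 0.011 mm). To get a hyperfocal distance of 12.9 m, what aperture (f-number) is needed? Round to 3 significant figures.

Rearrange H = f²/(N·c) + f for N: N = f² / ((H − f)·c).
N = 16² / ((12900 − 16) × 0.011) = 256 / 141.7 ≈ 1.81.

f/1.81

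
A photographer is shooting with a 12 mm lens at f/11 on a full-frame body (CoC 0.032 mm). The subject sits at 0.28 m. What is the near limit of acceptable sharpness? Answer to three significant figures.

Hyperfocal distance H = f²/(N·c) + f = 12²/(11 × 0.032) + 12 = 144/0.352 + 12 ≈ 421.1 mm ≈ 0.421 m.
Near limit Dn = s·(H − f)/(H + s − 2f) = 280 × (421.1 − 12) / (421.1 + 280 − 2 × 12) = 280 × 409.1 / 677.1 ≈ 169.17 mm.

169 mm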